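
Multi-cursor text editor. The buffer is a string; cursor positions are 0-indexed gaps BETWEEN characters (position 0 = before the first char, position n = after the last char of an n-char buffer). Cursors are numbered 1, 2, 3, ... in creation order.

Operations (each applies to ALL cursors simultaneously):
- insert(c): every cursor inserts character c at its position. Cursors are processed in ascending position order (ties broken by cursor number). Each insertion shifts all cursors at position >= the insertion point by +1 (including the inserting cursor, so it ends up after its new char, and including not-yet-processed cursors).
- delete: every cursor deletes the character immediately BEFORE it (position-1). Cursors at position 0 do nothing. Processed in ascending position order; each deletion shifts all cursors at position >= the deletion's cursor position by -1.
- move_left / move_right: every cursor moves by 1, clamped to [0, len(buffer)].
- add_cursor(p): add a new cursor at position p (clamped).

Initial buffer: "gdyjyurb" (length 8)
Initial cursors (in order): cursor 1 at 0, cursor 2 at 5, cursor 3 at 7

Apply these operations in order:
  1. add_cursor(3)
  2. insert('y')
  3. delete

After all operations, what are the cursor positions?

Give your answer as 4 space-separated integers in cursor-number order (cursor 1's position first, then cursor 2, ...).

After op 1 (add_cursor(3)): buffer="gdyjyurb" (len 8), cursors c1@0 c4@3 c2@5 c3@7, authorship ........
After op 2 (insert('y')): buffer="ygdyyjyyuryb" (len 12), cursors c1@1 c4@5 c2@8 c3@11, authorship 1...4..2..3.
After op 3 (delete): buffer="gdyjyurb" (len 8), cursors c1@0 c4@3 c2@5 c3@7, authorship ........

Answer: 0 5 7 3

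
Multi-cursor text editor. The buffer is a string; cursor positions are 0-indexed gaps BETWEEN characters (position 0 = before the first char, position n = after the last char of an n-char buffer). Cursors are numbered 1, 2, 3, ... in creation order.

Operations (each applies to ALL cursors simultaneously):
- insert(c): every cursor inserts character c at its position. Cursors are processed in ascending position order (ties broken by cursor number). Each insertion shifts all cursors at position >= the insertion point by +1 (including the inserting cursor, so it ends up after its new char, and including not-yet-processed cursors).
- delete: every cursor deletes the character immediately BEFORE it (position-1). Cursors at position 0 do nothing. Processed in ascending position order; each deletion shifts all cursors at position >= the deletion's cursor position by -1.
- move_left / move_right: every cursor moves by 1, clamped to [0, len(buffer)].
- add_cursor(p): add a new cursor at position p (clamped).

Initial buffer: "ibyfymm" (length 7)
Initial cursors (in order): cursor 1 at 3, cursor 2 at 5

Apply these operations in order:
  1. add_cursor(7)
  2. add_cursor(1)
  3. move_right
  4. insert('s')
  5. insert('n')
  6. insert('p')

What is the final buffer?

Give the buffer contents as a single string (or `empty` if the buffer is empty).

Answer: ibsnpyfsnpymsnpmsnp

Derivation:
After op 1 (add_cursor(7)): buffer="ibyfymm" (len 7), cursors c1@3 c2@5 c3@7, authorship .......
After op 2 (add_cursor(1)): buffer="ibyfymm" (len 7), cursors c4@1 c1@3 c2@5 c3@7, authorship .......
After op 3 (move_right): buffer="ibyfymm" (len 7), cursors c4@2 c1@4 c2@6 c3@7, authorship .......
After op 4 (insert('s')): buffer="ibsyfsymsms" (len 11), cursors c4@3 c1@6 c2@9 c3@11, authorship ..4..1..2.3
After op 5 (insert('n')): buffer="ibsnyfsnymsnmsn" (len 15), cursors c4@4 c1@8 c2@12 c3@15, authorship ..44..11..22.33
After op 6 (insert('p')): buffer="ibsnpyfsnpymsnpmsnp" (len 19), cursors c4@5 c1@10 c2@15 c3@19, authorship ..444..111..222.333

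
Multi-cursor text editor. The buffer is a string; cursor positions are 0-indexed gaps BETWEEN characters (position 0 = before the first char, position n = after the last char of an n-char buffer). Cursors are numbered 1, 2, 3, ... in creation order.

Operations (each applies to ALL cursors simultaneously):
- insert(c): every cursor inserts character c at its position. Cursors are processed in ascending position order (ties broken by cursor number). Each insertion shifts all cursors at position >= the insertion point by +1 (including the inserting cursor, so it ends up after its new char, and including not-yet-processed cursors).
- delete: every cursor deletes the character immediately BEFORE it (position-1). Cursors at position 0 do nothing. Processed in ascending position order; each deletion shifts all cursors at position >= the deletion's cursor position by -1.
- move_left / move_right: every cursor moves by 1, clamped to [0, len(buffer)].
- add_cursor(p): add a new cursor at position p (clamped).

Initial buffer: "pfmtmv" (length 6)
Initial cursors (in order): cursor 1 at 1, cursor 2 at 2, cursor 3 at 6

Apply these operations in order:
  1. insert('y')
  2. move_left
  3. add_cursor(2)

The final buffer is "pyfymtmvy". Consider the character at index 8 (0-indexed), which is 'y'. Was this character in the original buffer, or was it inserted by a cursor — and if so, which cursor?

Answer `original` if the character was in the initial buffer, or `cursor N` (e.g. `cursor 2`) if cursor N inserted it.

After op 1 (insert('y')): buffer="pyfymtmvy" (len 9), cursors c1@2 c2@4 c3@9, authorship .1.2....3
After op 2 (move_left): buffer="pyfymtmvy" (len 9), cursors c1@1 c2@3 c3@8, authorship .1.2....3
After op 3 (add_cursor(2)): buffer="pyfymtmvy" (len 9), cursors c1@1 c4@2 c2@3 c3@8, authorship .1.2....3
Authorship (.=original, N=cursor N): . 1 . 2 . . . . 3
Index 8: author = 3

Answer: cursor 3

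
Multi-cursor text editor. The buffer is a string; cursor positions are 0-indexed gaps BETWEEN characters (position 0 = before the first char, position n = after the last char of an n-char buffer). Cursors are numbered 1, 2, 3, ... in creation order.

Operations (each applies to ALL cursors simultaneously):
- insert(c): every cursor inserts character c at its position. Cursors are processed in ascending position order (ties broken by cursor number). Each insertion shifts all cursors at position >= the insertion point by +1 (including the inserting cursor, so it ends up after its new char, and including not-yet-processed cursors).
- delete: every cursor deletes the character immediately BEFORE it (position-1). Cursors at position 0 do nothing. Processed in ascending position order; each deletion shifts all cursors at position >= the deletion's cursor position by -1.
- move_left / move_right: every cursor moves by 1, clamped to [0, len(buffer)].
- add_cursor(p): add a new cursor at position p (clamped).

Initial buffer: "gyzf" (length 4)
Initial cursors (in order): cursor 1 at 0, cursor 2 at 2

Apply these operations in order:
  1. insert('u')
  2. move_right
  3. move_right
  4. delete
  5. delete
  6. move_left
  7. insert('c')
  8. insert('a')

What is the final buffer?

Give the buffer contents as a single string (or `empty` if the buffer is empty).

After op 1 (insert('u')): buffer="ugyuzf" (len 6), cursors c1@1 c2@4, authorship 1..2..
After op 2 (move_right): buffer="ugyuzf" (len 6), cursors c1@2 c2@5, authorship 1..2..
After op 3 (move_right): buffer="ugyuzf" (len 6), cursors c1@3 c2@6, authorship 1..2..
After op 4 (delete): buffer="uguz" (len 4), cursors c1@2 c2@4, authorship 1.2.
After op 5 (delete): buffer="uu" (len 2), cursors c1@1 c2@2, authorship 12
After op 6 (move_left): buffer="uu" (len 2), cursors c1@0 c2@1, authorship 12
After op 7 (insert('c')): buffer="cucu" (len 4), cursors c1@1 c2@3, authorship 1122
After op 8 (insert('a')): buffer="caucau" (len 6), cursors c1@2 c2@5, authorship 111222

Answer: caucau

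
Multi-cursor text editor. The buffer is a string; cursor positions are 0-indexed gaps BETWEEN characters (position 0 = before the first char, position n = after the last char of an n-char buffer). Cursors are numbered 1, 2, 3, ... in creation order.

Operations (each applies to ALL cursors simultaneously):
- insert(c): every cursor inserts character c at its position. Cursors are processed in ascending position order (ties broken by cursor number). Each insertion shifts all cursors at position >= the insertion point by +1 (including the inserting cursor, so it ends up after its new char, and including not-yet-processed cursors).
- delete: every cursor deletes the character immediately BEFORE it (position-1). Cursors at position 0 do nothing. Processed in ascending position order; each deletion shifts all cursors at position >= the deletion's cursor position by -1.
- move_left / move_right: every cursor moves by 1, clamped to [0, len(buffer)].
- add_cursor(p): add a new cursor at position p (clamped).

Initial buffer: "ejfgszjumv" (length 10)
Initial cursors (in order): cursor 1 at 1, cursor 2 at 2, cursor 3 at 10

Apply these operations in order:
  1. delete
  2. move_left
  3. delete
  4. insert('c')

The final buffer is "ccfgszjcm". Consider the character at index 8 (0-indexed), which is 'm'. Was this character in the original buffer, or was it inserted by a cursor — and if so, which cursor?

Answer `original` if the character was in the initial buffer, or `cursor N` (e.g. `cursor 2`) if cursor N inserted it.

Answer: original

Derivation:
After op 1 (delete): buffer="fgszjum" (len 7), cursors c1@0 c2@0 c3@7, authorship .......
After op 2 (move_left): buffer="fgszjum" (len 7), cursors c1@0 c2@0 c3@6, authorship .......
After op 3 (delete): buffer="fgszjm" (len 6), cursors c1@0 c2@0 c3@5, authorship ......
After op 4 (insert('c')): buffer="ccfgszjcm" (len 9), cursors c1@2 c2@2 c3@8, authorship 12.....3.
Authorship (.=original, N=cursor N): 1 2 . . . . . 3 .
Index 8: author = original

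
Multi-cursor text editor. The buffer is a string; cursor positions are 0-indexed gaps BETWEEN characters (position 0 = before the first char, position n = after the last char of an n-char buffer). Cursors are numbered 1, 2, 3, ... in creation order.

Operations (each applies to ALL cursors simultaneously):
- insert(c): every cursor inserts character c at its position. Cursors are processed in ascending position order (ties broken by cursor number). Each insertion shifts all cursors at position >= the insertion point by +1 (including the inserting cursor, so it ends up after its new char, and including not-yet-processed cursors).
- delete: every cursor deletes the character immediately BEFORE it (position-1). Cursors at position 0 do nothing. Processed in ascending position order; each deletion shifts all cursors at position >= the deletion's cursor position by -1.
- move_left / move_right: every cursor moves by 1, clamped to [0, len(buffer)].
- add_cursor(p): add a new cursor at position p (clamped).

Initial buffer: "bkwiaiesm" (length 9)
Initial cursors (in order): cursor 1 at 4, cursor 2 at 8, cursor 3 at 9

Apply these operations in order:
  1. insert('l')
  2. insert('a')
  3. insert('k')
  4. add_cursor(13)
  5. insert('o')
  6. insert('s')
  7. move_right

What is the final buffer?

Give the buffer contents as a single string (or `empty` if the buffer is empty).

Answer: bkwilakosaieslaoskosmlakos

Derivation:
After op 1 (insert('l')): buffer="bkwilaieslml" (len 12), cursors c1@5 c2@10 c3@12, authorship ....1....2.3
After op 2 (insert('a')): buffer="bkwilaaieslamla" (len 15), cursors c1@6 c2@12 c3@15, authorship ....11....22.33
After op 3 (insert('k')): buffer="bkwilakaieslakmlak" (len 18), cursors c1@7 c2@14 c3@18, authorship ....111....222.333
After op 4 (add_cursor(13)): buffer="bkwilakaieslakmlak" (len 18), cursors c1@7 c4@13 c2@14 c3@18, authorship ....111....222.333
After op 5 (insert('o')): buffer="bkwilakoaieslaokomlako" (len 22), cursors c1@8 c4@15 c2@17 c3@22, authorship ....1111....22422.3333
After op 6 (insert('s')): buffer="bkwilakosaieslaoskosmlakos" (len 26), cursors c1@9 c4@17 c2@20 c3@26, authorship ....11111....2244222.33333
After op 7 (move_right): buffer="bkwilakosaieslaoskosmlakos" (len 26), cursors c1@10 c4@18 c2@21 c3@26, authorship ....11111....2244222.33333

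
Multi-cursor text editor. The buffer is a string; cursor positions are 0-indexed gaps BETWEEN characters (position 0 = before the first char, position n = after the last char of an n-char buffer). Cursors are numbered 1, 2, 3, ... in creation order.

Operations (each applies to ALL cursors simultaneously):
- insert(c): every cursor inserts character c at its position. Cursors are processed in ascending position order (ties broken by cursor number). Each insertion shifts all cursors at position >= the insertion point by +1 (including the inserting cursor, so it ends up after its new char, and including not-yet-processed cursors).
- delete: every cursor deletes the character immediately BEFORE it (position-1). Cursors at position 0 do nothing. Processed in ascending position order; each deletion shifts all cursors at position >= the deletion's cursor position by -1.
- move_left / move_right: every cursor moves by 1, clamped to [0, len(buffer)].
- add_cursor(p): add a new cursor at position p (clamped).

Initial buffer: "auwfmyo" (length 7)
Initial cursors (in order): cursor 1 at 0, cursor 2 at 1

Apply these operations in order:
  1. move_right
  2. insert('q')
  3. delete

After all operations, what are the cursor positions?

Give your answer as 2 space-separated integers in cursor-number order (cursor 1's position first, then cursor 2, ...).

After op 1 (move_right): buffer="auwfmyo" (len 7), cursors c1@1 c2@2, authorship .......
After op 2 (insert('q')): buffer="aquqwfmyo" (len 9), cursors c1@2 c2@4, authorship .1.2.....
After op 3 (delete): buffer="auwfmyo" (len 7), cursors c1@1 c2@2, authorship .......

Answer: 1 2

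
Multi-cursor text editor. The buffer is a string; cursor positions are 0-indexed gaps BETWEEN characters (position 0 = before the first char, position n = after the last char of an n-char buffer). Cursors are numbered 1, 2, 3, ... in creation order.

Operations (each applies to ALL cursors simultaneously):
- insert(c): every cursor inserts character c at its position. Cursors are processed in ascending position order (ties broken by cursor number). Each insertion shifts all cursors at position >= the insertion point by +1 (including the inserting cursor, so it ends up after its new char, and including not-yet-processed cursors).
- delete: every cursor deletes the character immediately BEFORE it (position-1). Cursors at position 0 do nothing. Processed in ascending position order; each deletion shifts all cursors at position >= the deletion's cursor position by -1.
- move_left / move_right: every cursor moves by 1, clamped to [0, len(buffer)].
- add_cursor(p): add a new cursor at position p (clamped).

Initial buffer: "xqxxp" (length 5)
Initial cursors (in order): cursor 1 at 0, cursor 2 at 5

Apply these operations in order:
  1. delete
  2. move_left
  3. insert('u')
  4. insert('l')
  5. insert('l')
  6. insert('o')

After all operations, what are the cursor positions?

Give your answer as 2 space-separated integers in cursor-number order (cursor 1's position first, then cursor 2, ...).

Answer: 4 11

Derivation:
After op 1 (delete): buffer="xqxx" (len 4), cursors c1@0 c2@4, authorship ....
After op 2 (move_left): buffer="xqxx" (len 4), cursors c1@0 c2@3, authorship ....
After op 3 (insert('u')): buffer="uxqxux" (len 6), cursors c1@1 c2@5, authorship 1...2.
After op 4 (insert('l')): buffer="ulxqxulx" (len 8), cursors c1@2 c2@7, authorship 11...22.
After op 5 (insert('l')): buffer="ullxqxullx" (len 10), cursors c1@3 c2@9, authorship 111...222.
After op 6 (insert('o')): buffer="ulloxqxullox" (len 12), cursors c1@4 c2@11, authorship 1111...2222.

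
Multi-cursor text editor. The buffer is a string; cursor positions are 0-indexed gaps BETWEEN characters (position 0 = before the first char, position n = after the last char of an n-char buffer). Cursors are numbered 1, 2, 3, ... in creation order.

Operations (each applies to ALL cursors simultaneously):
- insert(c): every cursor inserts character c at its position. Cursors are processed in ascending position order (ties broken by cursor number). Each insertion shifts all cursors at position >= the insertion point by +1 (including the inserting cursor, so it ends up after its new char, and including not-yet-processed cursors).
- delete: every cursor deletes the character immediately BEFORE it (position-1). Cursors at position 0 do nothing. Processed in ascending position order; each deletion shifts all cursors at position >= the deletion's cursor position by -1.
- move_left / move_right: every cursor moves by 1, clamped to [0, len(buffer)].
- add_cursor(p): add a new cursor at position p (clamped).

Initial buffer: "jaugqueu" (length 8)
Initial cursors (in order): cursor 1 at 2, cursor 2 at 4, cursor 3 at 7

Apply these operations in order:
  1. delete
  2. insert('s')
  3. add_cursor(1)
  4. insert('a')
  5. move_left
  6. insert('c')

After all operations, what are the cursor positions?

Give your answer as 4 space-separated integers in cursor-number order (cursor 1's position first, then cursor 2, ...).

After op 1 (delete): buffer="juquu" (len 5), cursors c1@1 c2@2 c3@4, authorship .....
After op 2 (insert('s')): buffer="jsusqusu" (len 8), cursors c1@2 c2@4 c3@7, authorship .1.2..3.
After op 3 (add_cursor(1)): buffer="jsusqusu" (len 8), cursors c4@1 c1@2 c2@4 c3@7, authorship .1.2..3.
After op 4 (insert('a')): buffer="jasausaqusau" (len 12), cursors c4@2 c1@4 c2@7 c3@11, authorship .411.22..33.
After op 5 (move_left): buffer="jasausaqusau" (len 12), cursors c4@1 c1@3 c2@6 c3@10, authorship .411.22..33.
After op 6 (insert('c')): buffer="jcascauscaquscau" (len 16), cursors c4@2 c1@5 c2@9 c3@14, authorship .44111.222..333.

Answer: 5 9 14 2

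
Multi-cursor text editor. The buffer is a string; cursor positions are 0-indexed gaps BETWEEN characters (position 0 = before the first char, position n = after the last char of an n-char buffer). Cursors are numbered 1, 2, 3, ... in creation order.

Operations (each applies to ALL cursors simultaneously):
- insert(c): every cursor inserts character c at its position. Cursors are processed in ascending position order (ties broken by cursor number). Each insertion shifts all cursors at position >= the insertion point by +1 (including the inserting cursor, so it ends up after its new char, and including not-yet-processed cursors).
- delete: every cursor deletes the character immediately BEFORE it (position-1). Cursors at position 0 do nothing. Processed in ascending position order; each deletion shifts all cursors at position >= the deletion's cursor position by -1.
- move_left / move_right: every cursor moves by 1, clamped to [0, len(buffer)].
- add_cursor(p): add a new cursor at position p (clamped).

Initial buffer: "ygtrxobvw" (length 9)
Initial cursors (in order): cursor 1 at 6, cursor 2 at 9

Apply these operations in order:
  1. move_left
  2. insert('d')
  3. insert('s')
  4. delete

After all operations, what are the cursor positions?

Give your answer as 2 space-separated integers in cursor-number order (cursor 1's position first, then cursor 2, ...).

After op 1 (move_left): buffer="ygtrxobvw" (len 9), cursors c1@5 c2@8, authorship .........
After op 2 (insert('d')): buffer="ygtrxdobvdw" (len 11), cursors c1@6 c2@10, authorship .....1...2.
After op 3 (insert('s')): buffer="ygtrxdsobvdsw" (len 13), cursors c1@7 c2@12, authorship .....11...22.
After op 4 (delete): buffer="ygtrxdobvdw" (len 11), cursors c1@6 c2@10, authorship .....1...2.

Answer: 6 10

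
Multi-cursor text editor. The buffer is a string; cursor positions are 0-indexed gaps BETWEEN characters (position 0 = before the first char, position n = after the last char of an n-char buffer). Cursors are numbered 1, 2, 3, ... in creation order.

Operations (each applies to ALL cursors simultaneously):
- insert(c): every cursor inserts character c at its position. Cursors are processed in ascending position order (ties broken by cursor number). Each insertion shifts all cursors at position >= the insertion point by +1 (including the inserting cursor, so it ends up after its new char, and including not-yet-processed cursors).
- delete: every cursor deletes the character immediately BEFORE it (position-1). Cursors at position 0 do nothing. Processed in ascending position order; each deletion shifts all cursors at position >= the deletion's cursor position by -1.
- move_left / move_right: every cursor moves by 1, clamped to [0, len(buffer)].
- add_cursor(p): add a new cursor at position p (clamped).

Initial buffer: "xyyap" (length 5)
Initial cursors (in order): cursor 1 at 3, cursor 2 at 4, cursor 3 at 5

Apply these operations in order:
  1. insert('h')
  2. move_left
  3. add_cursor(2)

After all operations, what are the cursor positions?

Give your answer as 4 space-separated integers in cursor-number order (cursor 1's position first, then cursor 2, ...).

Answer: 3 5 7 2

Derivation:
After op 1 (insert('h')): buffer="xyyhahph" (len 8), cursors c1@4 c2@6 c3@8, authorship ...1.2.3
After op 2 (move_left): buffer="xyyhahph" (len 8), cursors c1@3 c2@5 c3@7, authorship ...1.2.3
After op 3 (add_cursor(2)): buffer="xyyhahph" (len 8), cursors c4@2 c1@3 c2@5 c3@7, authorship ...1.2.3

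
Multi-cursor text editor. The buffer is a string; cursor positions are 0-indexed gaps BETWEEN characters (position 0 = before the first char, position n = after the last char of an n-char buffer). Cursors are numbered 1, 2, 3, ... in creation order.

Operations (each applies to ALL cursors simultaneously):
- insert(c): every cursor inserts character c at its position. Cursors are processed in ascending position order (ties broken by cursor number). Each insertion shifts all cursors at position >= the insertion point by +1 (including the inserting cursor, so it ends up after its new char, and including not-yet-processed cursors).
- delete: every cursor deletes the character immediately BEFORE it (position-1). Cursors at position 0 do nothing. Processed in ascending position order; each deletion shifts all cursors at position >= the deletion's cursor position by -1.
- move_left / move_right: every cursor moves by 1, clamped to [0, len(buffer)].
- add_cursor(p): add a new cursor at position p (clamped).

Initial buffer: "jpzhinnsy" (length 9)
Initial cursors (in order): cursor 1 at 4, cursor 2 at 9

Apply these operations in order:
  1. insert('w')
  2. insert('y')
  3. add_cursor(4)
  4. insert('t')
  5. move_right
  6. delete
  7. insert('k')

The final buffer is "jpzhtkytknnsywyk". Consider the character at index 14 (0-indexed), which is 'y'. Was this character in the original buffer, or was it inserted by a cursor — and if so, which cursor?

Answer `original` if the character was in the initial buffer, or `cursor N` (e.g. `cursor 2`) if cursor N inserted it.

After op 1 (insert('w')): buffer="jpzhwinnsyw" (len 11), cursors c1@5 c2@11, authorship ....1.....2
After op 2 (insert('y')): buffer="jpzhwyinnsywy" (len 13), cursors c1@6 c2@13, authorship ....11.....22
After op 3 (add_cursor(4)): buffer="jpzhwyinnsywy" (len 13), cursors c3@4 c1@6 c2@13, authorship ....11.....22
After op 4 (insert('t')): buffer="jpzhtwytinnsywyt" (len 16), cursors c3@5 c1@8 c2@16, authorship ....3111.....222
After op 5 (move_right): buffer="jpzhtwytinnsywyt" (len 16), cursors c3@6 c1@9 c2@16, authorship ....3111.....222
After op 6 (delete): buffer="jpzhtytnnsywy" (len 13), cursors c3@5 c1@7 c2@13, authorship ....311....22
After op 7 (insert('k')): buffer="jpzhtkytknnsywyk" (len 16), cursors c3@6 c1@9 c2@16, authorship ....33111....222
Authorship (.=original, N=cursor N): . . . . 3 3 1 1 1 . . . . 2 2 2
Index 14: author = 2

Answer: cursor 2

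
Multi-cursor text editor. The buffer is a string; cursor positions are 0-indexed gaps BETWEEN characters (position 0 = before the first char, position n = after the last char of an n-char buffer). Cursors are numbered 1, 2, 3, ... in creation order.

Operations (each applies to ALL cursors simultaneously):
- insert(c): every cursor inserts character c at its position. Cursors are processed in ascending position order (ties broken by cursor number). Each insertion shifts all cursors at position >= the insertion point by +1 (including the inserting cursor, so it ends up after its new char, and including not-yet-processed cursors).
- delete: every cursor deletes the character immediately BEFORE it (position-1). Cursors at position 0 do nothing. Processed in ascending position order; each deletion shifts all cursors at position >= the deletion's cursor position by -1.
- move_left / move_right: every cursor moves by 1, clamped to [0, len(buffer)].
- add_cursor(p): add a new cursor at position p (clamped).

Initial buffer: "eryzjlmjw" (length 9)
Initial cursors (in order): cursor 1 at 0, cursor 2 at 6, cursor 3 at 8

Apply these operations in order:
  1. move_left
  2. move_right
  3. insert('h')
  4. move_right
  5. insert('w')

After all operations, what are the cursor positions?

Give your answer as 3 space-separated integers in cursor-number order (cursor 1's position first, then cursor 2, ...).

Answer: 4 11 15

Derivation:
After op 1 (move_left): buffer="eryzjlmjw" (len 9), cursors c1@0 c2@5 c3@7, authorship .........
After op 2 (move_right): buffer="eryzjlmjw" (len 9), cursors c1@1 c2@6 c3@8, authorship .........
After op 3 (insert('h')): buffer="ehryzjlhmjhw" (len 12), cursors c1@2 c2@8 c3@11, authorship .1.....2..3.
After op 4 (move_right): buffer="ehryzjlhmjhw" (len 12), cursors c1@3 c2@9 c3@12, authorship .1.....2..3.
After op 5 (insert('w')): buffer="ehrwyzjlhmwjhww" (len 15), cursors c1@4 c2@11 c3@15, authorship .1.1....2.2.3.3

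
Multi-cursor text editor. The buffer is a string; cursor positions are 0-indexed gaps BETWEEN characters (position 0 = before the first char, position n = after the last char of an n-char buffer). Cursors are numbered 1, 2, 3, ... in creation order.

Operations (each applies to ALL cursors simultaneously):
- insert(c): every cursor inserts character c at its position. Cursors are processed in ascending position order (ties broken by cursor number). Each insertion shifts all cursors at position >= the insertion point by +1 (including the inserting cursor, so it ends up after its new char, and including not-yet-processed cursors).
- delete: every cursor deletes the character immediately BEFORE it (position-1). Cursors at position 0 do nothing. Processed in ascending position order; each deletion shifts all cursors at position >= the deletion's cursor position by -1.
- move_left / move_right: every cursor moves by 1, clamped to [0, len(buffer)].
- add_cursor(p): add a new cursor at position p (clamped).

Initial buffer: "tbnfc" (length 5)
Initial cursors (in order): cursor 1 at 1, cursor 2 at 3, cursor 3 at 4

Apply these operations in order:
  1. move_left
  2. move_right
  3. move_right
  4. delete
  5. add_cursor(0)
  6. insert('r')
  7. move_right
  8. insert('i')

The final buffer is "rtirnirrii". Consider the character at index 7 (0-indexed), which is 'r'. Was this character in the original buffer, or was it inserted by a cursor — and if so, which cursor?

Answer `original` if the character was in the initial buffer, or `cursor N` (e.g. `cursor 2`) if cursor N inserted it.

After op 1 (move_left): buffer="tbnfc" (len 5), cursors c1@0 c2@2 c3@3, authorship .....
After op 2 (move_right): buffer="tbnfc" (len 5), cursors c1@1 c2@3 c3@4, authorship .....
After op 3 (move_right): buffer="tbnfc" (len 5), cursors c1@2 c2@4 c3@5, authorship .....
After op 4 (delete): buffer="tn" (len 2), cursors c1@1 c2@2 c3@2, authorship ..
After op 5 (add_cursor(0)): buffer="tn" (len 2), cursors c4@0 c1@1 c2@2 c3@2, authorship ..
After op 6 (insert('r')): buffer="rtrnrr" (len 6), cursors c4@1 c1@3 c2@6 c3@6, authorship 4.1.23
After op 7 (move_right): buffer="rtrnrr" (len 6), cursors c4@2 c1@4 c2@6 c3@6, authorship 4.1.23
After op 8 (insert('i')): buffer="rtirnirrii" (len 10), cursors c4@3 c1@6 c2@10 c3@10, authorship 4.41.12323
Authorship (.=original, N=cursor N): 4 . 4 1 . 1 2 3 2 3
Index 7: author = 3

Answer: cursor 3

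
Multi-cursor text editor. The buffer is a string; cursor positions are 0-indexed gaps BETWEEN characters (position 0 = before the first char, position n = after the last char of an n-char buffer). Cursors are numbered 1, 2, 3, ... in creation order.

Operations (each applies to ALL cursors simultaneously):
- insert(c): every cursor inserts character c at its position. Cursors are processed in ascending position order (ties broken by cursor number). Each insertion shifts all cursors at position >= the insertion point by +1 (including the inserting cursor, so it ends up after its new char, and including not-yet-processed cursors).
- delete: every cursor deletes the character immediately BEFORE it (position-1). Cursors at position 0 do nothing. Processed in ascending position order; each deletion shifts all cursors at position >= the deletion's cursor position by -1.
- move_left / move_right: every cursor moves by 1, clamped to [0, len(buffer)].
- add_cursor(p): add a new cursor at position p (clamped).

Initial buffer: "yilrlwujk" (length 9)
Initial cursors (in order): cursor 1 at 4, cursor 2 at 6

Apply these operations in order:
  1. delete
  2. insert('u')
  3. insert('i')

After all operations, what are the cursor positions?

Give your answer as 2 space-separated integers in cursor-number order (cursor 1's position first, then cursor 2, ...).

Answer: 5 8

Derivation:
After op 1 (delete): buffer="yillujk" (len 7), cursors c1@3 c2@4, authorship .......
After op 2 (insert('u')): buffer="yiluluujk" (len 9), cursors c1@4 c2@6, authorship ...1.2...
After op 3 (insert('i')): buffer="yiluiluiujk" (len 11), cursors c1@5 c2@8, authorship ...11.22...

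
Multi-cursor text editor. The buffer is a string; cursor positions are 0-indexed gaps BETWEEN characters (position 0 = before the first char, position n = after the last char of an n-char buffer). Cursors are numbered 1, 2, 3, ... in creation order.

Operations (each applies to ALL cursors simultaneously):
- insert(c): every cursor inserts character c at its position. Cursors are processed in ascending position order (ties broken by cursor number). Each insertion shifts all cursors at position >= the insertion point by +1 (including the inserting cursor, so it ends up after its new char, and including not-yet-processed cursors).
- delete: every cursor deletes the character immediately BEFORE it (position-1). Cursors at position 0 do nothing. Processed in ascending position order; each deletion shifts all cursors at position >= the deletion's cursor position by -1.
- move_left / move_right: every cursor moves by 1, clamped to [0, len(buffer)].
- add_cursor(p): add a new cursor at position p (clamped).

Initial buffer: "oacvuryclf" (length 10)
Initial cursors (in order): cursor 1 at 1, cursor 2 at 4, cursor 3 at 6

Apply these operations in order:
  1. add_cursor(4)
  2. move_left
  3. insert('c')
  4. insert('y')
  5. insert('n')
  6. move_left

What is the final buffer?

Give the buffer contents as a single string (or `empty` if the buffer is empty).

Answer: cynoacccyynnvucynryclf

Derivation:
After op 1 (add_cursor(4)): buffer="oacvuryclf" (len 10), cursors c1@1 c2@4 c4@4 c3@6, authorship ..........
After op 2 (move_left): buffer="oacvuryclf" (len 10), cursors c1@0 c2@3 c4@3 c3@5, authorship ..........
After op 3 (insert('c')): buffer="coacccvucryclf" (len 14), cursors c1@1 c2@6 c4@6 c3@9, authorship 1...24..3.....
After op 4 (insert('y')): buffer="cyoacccyyvucyryclf" (len 18), cursors c1@2 c2@9 c4@9 c3@13, authorship 11...2424..33.....
After op 5 (insert('n')): buffer="cynoacccyynnvucynryclf" (len 22), cursors c1@3 c2@12 c4@12 c3@17, authorship 111...242424..333.....
After op 6 (move_left): buffer="cynoacccyynnvucynryclf" (len 22), cursors c1@2 c2@11 c4@11 c3@16, authorship 111...242424..333.....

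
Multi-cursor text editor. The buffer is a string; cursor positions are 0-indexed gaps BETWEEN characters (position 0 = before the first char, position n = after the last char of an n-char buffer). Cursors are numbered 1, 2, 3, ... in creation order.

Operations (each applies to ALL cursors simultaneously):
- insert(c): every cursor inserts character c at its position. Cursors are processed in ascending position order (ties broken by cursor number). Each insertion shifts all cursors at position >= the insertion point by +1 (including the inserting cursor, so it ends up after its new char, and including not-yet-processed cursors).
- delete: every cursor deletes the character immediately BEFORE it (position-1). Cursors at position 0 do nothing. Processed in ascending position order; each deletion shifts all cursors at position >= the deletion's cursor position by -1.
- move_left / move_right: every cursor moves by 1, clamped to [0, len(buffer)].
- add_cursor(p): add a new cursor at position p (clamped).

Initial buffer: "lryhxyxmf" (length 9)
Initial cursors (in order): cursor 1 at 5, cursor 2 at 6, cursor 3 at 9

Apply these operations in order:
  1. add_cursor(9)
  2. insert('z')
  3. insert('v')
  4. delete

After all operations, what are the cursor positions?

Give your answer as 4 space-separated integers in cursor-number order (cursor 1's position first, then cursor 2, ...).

After op 1 (add_cursor(9)): buffer="lryhxyxmf" (len 9), cursors c1@5 c2@6 c3@9 c4@9, authorship .........
After op 2 (insert('z')): buffer="lryhxzyzxmfzz" (len 13), cursors c1@6 c2@8 c3@13 c4@13, authorship .....1.2...34
After op 3 (insert('v')): buffer="lryhxzvyzvxmfzzvv" (len 17), cursors c1@7 c2@10 c3@17 c4@17, authorship .....11.22...3434
After op 4 (delete): buffer="lryhxzyzxmfzz" (len 13), cursors c1@6 c2@8 c3@13 c4@13, authorship .....1.2...34

Answer: 6 8 13 13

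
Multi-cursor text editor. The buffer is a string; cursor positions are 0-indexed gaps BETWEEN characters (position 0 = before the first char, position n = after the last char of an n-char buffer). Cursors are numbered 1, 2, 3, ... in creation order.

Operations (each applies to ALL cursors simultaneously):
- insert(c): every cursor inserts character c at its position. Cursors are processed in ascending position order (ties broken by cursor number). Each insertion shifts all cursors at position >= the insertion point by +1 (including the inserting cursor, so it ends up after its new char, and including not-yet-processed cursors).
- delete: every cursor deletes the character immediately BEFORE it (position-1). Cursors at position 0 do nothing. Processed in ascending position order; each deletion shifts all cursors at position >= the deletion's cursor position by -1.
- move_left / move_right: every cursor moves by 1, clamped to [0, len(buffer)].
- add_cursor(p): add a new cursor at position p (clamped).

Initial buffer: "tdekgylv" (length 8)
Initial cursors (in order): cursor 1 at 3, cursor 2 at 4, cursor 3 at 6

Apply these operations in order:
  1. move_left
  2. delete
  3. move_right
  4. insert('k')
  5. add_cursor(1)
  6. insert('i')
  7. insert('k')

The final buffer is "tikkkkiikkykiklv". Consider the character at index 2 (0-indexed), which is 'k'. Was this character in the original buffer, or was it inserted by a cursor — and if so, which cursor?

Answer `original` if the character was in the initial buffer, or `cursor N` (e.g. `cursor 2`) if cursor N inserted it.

Answer: cursor 4

Derivation:
After op 1 (move_left): buffer="tdekgylv" (len 8), cursors c1@2 c2@3 c3@5, authorship ........
After op 2 (delete): buffer="tkylv" (len 5), cursors c1@1 c2@1 c3@2, authorship .....
After op 3 (move_right): buffer="tkylv" (len 5), cursors c1@2 c2@2 c3@3, authorship .....
After op 4 (insert('k')): buffer="tkkkyklv" (len 8), cursors c1@4 c2@4 c3@6, authorship ..12.3..
After op 5 (add_cursor(1)): buffer="tkkkyklv" (len 8), cursors c4@1 c1@4 c2@4 c3@6, authorship ..12.3..
After op 6 (insert('i')): buffer="tikkkiiykilv" (len 12), cursors c4@2 c1@7 c2@7 c3@10, authorship .4.1212.33..
After op 7 (insert('k')): buffer="tikkkkiikkykiklv" (len 16), cursors c4@3 c1@10 c2@10 c3@14, authorship .44.121212.333..
Authorship (.=original, N=cursor N): . 4 4 . 1 2 1 2 1 2 . 3 3 3 . .
Index 2: author = 4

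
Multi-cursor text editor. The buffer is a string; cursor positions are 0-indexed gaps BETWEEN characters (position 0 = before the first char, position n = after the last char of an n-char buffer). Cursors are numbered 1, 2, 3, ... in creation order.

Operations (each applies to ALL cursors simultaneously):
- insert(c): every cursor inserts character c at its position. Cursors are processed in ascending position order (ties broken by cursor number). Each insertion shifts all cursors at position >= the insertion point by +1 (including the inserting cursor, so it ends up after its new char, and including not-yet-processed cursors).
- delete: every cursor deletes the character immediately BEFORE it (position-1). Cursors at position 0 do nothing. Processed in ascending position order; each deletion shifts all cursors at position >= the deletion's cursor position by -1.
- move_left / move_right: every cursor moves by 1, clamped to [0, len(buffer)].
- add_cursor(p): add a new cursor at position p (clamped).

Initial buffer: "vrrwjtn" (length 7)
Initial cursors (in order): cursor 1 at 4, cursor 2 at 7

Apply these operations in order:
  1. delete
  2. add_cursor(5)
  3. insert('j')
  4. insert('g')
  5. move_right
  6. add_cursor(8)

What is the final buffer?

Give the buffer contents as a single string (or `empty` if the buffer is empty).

After op 1 (delete): buffer="vrrjt" (len 5), cursors c1@3 c2@5, authorship .....
After op 2 (add_cursor(5)): buffer="vrrjt" (len 5), cursors c1@3 c2@5 c3@5, authorship .....
After op 3 (insert('j')): buffer="vrrjjtjj" (len 8), cursors c1@4 c2@8 c3@8, authorship ...1..23
After op 4 (insert('g')): buffer="vrrjgjtjjgg" (len 11), cursors c1@5 c2@11 c3@11, authorship ...11..2323
After op 5 (move_right): buffer="vrrjgjtjjgg" (len 11), cursors c1@6 c2@11 c3@11, authorship ...11..2323
After op 6 (add_cursor(8)): buffer="vrrjgjtjjgg" (len 11), cursors c1@6 c4@8 c2@11 c3@11, authorship ...11..2323

Answer: vrrjgjtjjgg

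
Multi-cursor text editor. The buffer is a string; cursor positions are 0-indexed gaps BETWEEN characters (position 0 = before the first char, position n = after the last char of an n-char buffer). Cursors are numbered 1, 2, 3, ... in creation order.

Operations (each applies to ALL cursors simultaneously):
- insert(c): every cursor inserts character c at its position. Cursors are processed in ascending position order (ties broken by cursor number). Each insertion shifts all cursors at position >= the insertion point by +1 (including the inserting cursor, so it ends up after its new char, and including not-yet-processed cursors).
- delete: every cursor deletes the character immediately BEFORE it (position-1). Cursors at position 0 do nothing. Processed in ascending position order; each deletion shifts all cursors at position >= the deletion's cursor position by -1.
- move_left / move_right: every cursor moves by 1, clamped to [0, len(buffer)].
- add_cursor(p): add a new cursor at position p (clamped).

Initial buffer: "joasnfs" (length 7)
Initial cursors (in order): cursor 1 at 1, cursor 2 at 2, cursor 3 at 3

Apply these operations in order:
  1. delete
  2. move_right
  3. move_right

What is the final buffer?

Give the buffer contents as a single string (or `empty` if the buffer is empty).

After op 1 (delete): buffer="snfs" (len 4), cursors c1@0 c2@0 c3@0, authorship ....
After op 2 (move_right): buffer="snfs" (len 4), cursors c1@1 c2@1 c3@1, authorship ....
After op 3 (move_right): buffer="snfs" (len 4), cursors c1@2 c2@2 c3@2, authorship ....

Answer: snfs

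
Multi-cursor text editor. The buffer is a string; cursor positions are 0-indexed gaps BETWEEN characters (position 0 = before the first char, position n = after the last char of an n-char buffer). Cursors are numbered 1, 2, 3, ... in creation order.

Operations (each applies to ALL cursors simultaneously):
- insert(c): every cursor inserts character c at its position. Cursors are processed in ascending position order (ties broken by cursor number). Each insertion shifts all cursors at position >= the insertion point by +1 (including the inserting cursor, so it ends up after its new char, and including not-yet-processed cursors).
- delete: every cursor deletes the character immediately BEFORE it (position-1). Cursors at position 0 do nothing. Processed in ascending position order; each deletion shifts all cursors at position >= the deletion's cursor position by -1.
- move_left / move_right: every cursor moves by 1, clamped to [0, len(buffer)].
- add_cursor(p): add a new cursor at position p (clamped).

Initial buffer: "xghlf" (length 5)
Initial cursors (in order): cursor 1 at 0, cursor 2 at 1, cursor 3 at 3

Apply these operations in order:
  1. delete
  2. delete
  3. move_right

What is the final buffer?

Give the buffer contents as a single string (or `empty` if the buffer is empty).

Answer: lf

Derivation:
After op 1 (delete): buffer="glf" (len 3), cursors c1@0 c2@0 c3@1, authorship ...
After op 2 (delete): buffer="lf" (len 2), cursors c1@0 c2@0 c3@0, authorship ..
After op 3 (move_right): buffer="lf" (len 2), cursors c1@1 c2@1 c3@1, authorship ..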